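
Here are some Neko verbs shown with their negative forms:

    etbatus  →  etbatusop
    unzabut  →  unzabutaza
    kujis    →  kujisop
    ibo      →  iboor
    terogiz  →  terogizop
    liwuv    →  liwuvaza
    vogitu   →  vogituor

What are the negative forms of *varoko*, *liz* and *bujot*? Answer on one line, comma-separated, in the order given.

varokoor, lizop, bujotaza

Looking at the final sound of each stem: -op when the stem ends in a sibilant (*etbatus*, *kujis*, *terogiz*); -aza when the stem ends in a non-sibilant consonant (*unzabut*, *liwuv*); -or when the stem ends in a vowel (*ibo*, *vogitu*).
The final sound of *varoko* is /o/, which is a vowel, so the suffix is -or, giving *varokoor*.
*liz*: final sound = /z/, a sibilant → -op → *lizop*.
The final sound of *bujot* is /t/, which is a non-sibilant consonant, so the suffix is -aza, giving *bujotaza*.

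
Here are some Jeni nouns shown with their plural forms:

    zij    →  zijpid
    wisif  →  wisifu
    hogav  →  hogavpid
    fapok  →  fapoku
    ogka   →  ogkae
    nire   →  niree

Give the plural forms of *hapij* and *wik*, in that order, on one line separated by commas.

The pattern is voicing of the final sound: -u when the stem ends in a voiceless consonant (*wisif*, *fapok*); -pid when the stem ends in a voiced consonant (*zij*, *hogav*); -e when the stem ends in a vowel (*ogka*, *nire*).
The final sound of *hapij* is /j/, which is a voiced consonant, so the suffix is -pid, giving *hapijpid*.
*wik*: final sound = /k/, a voiceless consonant → -u → *wiku*.

hapijpid, wiku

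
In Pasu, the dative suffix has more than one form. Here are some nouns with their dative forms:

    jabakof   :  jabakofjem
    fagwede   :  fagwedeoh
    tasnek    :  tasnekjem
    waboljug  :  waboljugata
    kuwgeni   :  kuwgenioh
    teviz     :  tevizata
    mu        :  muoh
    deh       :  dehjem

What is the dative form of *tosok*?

The pattern is voicing of the final sound: -jem when the stem ends in a voiceless consonant (*jabakof*, *tasnek*, *deh*); -ata when the stem ends in a voiced consonant (*waboljug*, *teviz*); -oh when the stem ends in a vowel (*fagwede*, *kuwgeni*, *mu*).
Since the final sound of *tosok* is /k/ (a voiceless consonant), it takes -jem, giving *tosokjem*.

tosokjem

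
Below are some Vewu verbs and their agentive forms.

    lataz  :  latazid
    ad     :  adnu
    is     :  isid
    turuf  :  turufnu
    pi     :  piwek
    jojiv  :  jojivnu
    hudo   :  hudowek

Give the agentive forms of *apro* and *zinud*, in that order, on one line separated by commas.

aprowek, zinudnu

The pattern is sibilance of the final sound: -id when the stem ends in a sibilant (*lataz*, *is*); -nu when the stem ends in a non-sibilant consonant (*ad*, *turuf*, *jojiv*); -wek when the stem ends in a vowel (*pi*, *hudo*).
The final sound of *apro* is /o/, which is a vowel, so the suffix is -wek, giving *aprowek*.
Since the final sound of *zinud* is /d/ (a non-sibilant consonant), it takes -nu, giving *zinudnu*.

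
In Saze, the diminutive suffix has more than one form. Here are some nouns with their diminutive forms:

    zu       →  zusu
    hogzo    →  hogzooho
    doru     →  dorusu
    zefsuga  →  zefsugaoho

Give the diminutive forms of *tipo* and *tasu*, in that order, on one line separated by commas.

tipooho, tasusu

The alternation tracks the last vowel of the stem — -su when the last vowel of the stem is a high vowel (*zu*, *doru*); -oho when the last vowel of the stem is a non-high vowel (*hogzo*, *zefsuga*).
*tipo* — last vowel /o/ (a non-high vowel) → -oho → *tipooho*.
*tasu* — last vowel /u/ (a high vowel) → -su → *tasusu*.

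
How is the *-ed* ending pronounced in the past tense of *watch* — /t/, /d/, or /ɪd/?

The stem *watch* ends in a voiceless consonant other than /t/.
The -ed suffix is realized as /ɪd/ after /t, d/; as /t/ after other voiceless consonants; and as /d/ after other voiced sounds.
So -ed on *watch* is pronounced /t/.

/t/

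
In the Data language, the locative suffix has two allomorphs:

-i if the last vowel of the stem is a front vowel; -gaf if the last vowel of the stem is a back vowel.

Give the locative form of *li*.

lii

The last vowel of *li* is /i/, which is a front vowel, so the suffix is -i, giving *lii*.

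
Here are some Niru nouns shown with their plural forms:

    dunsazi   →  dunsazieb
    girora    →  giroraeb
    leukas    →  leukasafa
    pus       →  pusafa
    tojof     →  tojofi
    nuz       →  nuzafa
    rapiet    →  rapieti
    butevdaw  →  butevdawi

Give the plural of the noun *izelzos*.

izelzosafa

The pattern is sibilance of the final sound: -afa when the stem ends in a sibilant (*leukas*, *pus*, *nuz*); -i when the stem ends in a non-sibilant consonant (*tojof*, *rapiet*, *butevdaw*); -eb when the stem ends in a vowel (*dunsazi*, *girora*).
*izelzos*: final sound = /s/, a sibilant → -afa → *izelzosafa*.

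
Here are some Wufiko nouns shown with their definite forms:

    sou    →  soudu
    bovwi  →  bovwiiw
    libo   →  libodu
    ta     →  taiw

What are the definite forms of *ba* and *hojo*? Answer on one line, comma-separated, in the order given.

baiw, hojodu

The suffix is conditioned by the last vowel: -du when the last vowel of the stem is a rounded vowel (*sou*, *libo*); -iw when the last vowel of the stem is an unrounded vowel (*bovwi*, *ta*).
The last vowel of *ba* is /a/, which is an unrounded vowel, so the suffix is -iw, giving *baiw*.
Since the last vowel of *hojo* is /o/ (a rounded vowel), it takes -du, giving *hojodu*.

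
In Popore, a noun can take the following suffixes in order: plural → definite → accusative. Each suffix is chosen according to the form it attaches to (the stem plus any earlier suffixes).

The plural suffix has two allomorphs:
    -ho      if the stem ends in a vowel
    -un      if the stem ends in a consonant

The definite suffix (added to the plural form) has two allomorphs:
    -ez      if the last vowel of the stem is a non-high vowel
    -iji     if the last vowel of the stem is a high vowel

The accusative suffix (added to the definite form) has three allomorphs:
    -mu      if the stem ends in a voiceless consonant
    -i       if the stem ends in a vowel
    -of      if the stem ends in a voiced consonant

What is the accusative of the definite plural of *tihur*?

tihurunijii

Since the final sound of *tihur* is /r/ (a consonant), it takes -un, giving *tihurun*.
The plural form *tihurun* — last vowel /u/ (a high vowel) → -iji → *tihuruniji*.
Since the final sound of the definite form *tihuruniji* is /i/ (a vowel), it takes -i, giving *tihurunijii*.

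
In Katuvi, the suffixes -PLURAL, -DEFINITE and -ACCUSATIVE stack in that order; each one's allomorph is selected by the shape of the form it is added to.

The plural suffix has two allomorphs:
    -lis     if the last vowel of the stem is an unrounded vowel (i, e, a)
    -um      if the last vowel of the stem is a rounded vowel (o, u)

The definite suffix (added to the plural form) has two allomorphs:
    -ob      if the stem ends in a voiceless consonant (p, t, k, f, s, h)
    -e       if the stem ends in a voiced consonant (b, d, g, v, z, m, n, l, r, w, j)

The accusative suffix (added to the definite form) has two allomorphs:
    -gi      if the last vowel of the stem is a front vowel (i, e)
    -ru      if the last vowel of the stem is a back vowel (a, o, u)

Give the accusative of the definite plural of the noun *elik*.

eliklisobru

*elik*: last vowel = /i/, an unrounded vowel → -lis → *eliklis*.
Since the final consonant of the plural form *eliklis* is /s/ (voiceless), it takes -ob, giving *eliklisob*.
The last vowel of the definite form *eliklisob* is /o/, which is a back vowel, so the accusative suffix is -ru, giving *eliklisobru*.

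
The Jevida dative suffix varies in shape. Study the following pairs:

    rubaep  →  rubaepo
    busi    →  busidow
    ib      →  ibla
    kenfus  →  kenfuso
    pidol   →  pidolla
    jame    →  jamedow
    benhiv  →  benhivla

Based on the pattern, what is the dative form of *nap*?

napo

The alternation tracks the final sound of the stem — -o when the stem ends in a voiceless consonant (*rubaep*, *kenfus*); -la when the stem ends in a voiced consonant (*ib*, *pidol*, *benhiv*); -dow when the stem ends in a vowel (*busi*, *jame*).
Since the final sound of *nap* is /p/ (a voiceless consonant), it takes -o, giving *napo*.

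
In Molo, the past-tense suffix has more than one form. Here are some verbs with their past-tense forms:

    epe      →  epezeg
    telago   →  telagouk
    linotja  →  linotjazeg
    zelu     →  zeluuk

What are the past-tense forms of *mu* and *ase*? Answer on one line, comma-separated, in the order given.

muuk, asezeg

The pattern is rounding harmony: -uk when the last vowel of the stem is a rounded vowel (*telago*, *zelu*); -zeg when the last vowel of the stem is an unrounded vowel (*epe*, *linotja*).
*mu* — last vowel /u/ (a rounded vowel) → -uk → *muuk*.
The last vowel of *ase* is /e/, which is an unrounded vowel, so the suffix is -zeg, giving *asezeg*.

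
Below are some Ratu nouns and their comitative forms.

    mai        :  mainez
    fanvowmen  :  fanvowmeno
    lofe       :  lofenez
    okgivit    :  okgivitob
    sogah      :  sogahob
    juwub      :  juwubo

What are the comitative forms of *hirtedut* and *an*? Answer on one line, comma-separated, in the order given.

hirtedutob, ano

The alternation tracks the final sound of the stem — -ob when the stem ends in a voiceless consonant (*okgivit*, *sogah*); -o when the stem ends in a voiced consonant (*fanvowmen*, *juwub*); -nez when the stem ends in a vowel (*mai*, *lofe*).
The final sound of *hirtedut* is /t/, which is a voiceless consonant, so the suffix is -ob, giving *hirtedutob*.
The final sound of *an* is /n/, which is a voiced consonant, so the suffix is -o, giving *ano*.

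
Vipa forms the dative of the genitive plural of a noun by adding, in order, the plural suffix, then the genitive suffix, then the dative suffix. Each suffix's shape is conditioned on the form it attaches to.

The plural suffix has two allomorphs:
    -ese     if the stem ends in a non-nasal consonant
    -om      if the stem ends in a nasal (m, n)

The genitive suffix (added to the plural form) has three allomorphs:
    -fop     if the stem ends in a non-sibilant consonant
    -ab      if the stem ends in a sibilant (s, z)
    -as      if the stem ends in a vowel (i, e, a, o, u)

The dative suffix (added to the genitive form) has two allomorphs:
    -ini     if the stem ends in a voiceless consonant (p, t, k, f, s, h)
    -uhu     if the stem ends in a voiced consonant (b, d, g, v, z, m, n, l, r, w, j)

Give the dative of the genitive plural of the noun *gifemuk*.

gifemukeseasini

*gifemuk* — final consonant /k/ (non-nasal) → -ese → *gifemukese*.
The final sound of the plural form *gifemukese* is /e/, which is a vowel, so the genitive suffix is -as, giving *gifemukeseas*.
The final consonant of the genitive form *gifemukeseas* is /s/, which is voiceless, so the dative suffix is -ini, giving *gifemukeseasini*.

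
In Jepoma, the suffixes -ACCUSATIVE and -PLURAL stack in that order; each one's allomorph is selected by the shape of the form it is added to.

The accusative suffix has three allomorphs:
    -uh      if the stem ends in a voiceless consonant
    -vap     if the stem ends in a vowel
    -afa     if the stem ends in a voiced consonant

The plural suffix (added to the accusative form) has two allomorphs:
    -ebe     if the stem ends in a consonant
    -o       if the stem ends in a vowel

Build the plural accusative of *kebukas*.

kebukasuhebe

*kebukas* — final sound /s/ (a voiceless consonant) → -uh → *kebukasuh*.
The accusative form *kebukasuh*: final sound = /h/, a consonant → -ebe → *kebukasuhebe*.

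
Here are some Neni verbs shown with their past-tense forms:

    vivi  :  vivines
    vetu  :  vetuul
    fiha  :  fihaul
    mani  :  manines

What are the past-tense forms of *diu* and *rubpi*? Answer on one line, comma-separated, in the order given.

diuul, rubpines

The pattern is front/back vowel harmony: -nes when the last vowel of the stem is a front vowel (*vivi*, *mani*); -ul when the last vowel of the stem is a back vowel (*vetu*, *fiha*).
Since the last vowel of *diu* is /u/ (a back vowel), it takes -ul, giving *diuul*.
The last vowel of *rubpi* is /i/, which is a front vowel, so the suffix is -nes, giving *rubpines*.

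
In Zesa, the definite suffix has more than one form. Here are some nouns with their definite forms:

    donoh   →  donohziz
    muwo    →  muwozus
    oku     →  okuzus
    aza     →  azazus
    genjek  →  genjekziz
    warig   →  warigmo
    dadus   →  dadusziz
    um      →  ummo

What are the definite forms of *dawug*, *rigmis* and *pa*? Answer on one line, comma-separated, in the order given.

dawugmo, rigmisziz, pazus

The alternation tracks the final sound of the stem — -ziz when the stem ends in a voiceless consonant (*donoh*, *genjek*, *dadus*); -mo when the stem ends in a voiced consonant (*warig*, *um*); -zus when the stem ends in a vowel (*muwo*, *oku*, *aza*).
*dawug*: final sound = /g/, a voiced consonant → -mo → *dawugmo*.
*rigmis*: final sound = /s/, a voiceless consonant → -ziz → *rigmisziz*.
Since the final sound of *pa* is /a/ (a vowel), it takes -zus, giving *pazus*.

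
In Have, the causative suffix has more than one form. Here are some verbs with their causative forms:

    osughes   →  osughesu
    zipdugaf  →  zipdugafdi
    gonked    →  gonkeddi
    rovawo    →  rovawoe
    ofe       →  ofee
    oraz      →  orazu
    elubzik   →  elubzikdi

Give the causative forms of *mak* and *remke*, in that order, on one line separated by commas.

makdi, remkee

Looking at the final sound of each stem: -u when the stem ends in a sibilant (*osughes*, *oraz*); -di when the stem ends in a non-sibilant consonant (*zipdugaf*, *gonked*, *elubzik*); -e when the stem ends in a vowel (*rovawo*, *ofe*).
Since the final sound of *mak* is /k/ (a non-sibilant consonant), it takes -di, giving *makdi*.
Since the final sound of *remke* is /e/ (a vowel), it takes -e, giving *remkee*.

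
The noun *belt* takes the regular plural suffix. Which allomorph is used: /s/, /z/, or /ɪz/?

The stem *belt* ends in a voiceless non-sibilant consonant.
The plural suffix surfaces as /ɪz/ after sibilants, /s/ after other voiceless consonants, and /z/ after other voiced sounds.
So the plural -s on *belt* is pronounced /s/.

/s/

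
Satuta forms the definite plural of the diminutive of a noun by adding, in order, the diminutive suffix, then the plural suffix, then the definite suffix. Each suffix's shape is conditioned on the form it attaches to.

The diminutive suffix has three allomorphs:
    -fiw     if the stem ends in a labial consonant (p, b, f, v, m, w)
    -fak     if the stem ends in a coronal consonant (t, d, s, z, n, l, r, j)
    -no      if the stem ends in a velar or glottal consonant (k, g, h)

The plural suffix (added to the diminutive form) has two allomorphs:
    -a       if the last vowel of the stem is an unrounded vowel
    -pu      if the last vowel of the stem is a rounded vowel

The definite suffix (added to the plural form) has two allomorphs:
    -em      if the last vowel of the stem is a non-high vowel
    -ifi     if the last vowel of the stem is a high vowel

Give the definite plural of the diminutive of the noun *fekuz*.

fekuzfakaem

Since the final consonant of *fekuz* is /z/ (coronal), it takes -fak, giving *fekuzfak*.
The diminutive form *fekuzfak* — last vowel /a/ (an unrounded vowel) → -a → *fekuzfaka*.
The last vowel of the plural form *fekuzfaka* is /a/, which is a non-high vowel, so the definite suffix is -em, giving *fekuzfakaem*.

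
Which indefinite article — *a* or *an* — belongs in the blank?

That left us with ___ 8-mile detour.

an

The indefinite article is chosen by the initial *sound* of the following word, not its spelling.
The number *8* is spoken "eight", beginning with /eɪt/ — a vowel sound.
So the article is *an*: That left us with an 8-mile detour.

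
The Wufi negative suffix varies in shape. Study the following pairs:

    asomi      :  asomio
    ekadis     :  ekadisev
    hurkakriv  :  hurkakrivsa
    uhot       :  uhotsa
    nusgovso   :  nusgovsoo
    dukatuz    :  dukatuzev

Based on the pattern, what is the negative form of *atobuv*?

The alternation tracks the final sound of the stem — -ev when the stem ends in a sibilant (*ekadis*, *dukatuz*); -sa when the stem ends in a non-sibilant consonant (*hurkakriv*, *uhot*); -o when the stem ends in a vowel (*asomi*, *nusgovso*).
Since the final sound of *atobuv* is /v/ (a non-sibilant consonant), it takes -sa, giving *atobuvsa*.

atobuvsa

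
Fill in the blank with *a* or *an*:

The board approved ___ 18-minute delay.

The indefinite article is chosen by the initial *sound* of the following word, not its spelling.
The number *18* is spoken "eighteen", beginning with /ˌeɪˈtiːn/ — a vowel sound.
So the article is *an*: The board approved an 18-minute delay.

an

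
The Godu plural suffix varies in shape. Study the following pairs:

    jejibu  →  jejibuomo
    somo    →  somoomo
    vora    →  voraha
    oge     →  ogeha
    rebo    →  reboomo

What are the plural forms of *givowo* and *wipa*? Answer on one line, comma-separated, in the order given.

Looking at the last vowel of each stem: -omo when the last vowel of the stem is a rounded vowel (*jejibu*, *somo*, *rebo*); -ha when the last vowel of the stem is an unrounded vowel (*vora*, *oge*).
*givowo* — last vowel /o/ (a rounded vowel) → -omo → *givowoomo*.
Since the last vowel of *wipa* is /a/ (an unrounded vowel), it takes -ha, giving *wipaha*.

givowoomo, wipaha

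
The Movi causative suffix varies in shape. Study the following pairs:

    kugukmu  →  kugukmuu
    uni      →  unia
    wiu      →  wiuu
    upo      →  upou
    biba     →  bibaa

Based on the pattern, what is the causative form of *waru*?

waruu

Looking at the last vowel of each stem: -u when the last vowel of the stem is a rounded vowel (*kugukmu*, *wiu*, *upo*); -a when the last vowel of the stem is an unrounded vowel (*uni*, *biba*).
*waru*: last vowel = /u/, a rounded vowel → -u → *waruu*.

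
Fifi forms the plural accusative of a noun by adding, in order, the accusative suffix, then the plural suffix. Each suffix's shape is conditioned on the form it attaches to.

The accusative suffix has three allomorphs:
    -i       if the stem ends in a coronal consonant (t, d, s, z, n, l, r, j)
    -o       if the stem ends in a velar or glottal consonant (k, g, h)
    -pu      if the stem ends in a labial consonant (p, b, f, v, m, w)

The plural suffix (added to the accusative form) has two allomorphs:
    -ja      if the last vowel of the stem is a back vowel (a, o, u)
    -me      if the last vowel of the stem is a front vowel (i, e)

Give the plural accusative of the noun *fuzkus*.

fuzkusime

The final consonant of *fuzkus* is /s/, which is coronal, so the accusative suffix is -i, giving *fuzkusi*.
The accusative form *fuzkusi* — last vowel /i/ (a front vowel) → -me → *fuzkusime*.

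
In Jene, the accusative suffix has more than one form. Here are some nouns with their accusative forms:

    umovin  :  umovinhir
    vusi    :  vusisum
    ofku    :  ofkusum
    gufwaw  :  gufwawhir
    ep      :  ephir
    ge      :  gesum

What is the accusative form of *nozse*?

Looking at the final sound of each stem: -hir when the stem ends in a consonant (*umovin*, *gufwaw*, *ep*); -sum when the stem ends in a vowel (*vusi*, *ofku*, *ge*).
*nozse*: final sound = /e/, a vowel → -sum → *nozsesum*.

nozsesum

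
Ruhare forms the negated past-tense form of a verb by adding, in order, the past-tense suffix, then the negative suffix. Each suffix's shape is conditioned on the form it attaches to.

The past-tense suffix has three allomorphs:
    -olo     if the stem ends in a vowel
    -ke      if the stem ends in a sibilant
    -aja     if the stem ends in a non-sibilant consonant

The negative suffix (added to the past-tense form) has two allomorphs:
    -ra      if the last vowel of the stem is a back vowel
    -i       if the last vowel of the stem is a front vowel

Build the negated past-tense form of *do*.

doolora

*do*: final sound = /o/, a vowel → -olo → *doolo*.
The last vowel of the past-tense form *doolo* is /o/, which is a back vowel, so the negative suffix is -ra, giving *doolora*.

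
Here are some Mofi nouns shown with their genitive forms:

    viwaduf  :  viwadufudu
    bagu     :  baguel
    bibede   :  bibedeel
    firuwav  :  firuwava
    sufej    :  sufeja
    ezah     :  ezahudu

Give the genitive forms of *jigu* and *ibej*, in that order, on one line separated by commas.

jiguel, ibeja

The alternation tracks the final sound of the stem — -udu when the stem ends in a voiceless consonant (*viwaduf*, *ezah*); -a when the stem ends in a voiced consonant (*firuwav*, *sufej*); -el when the stem ends in a vowel (*bagu*, *bibede*).
*jigu* — final sound /u/ (a vowel) → -el → *jiguel*.
*ibej*: final sound = /j/, a voiced consonant → -a → *ibeja*.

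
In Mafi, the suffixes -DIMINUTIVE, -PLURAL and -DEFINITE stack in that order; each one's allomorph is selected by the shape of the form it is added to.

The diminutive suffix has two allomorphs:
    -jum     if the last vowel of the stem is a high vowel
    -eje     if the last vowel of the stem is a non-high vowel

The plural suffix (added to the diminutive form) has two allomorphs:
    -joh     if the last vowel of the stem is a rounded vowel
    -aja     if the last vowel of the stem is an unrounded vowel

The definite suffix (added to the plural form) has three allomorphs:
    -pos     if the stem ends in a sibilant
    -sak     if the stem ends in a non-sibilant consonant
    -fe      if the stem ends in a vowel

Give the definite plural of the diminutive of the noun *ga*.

gaejeajafe

*ga*: last vowel = /a/, a non-high vowel → -eje → *gaeje*.
The diminutive form *gaeje*: last vowel = /e/, an unrounded vowel → -aja → *gaejeaja*.
The plural form *gaejeaja*: final sound = /a/, a vowel → -fe → *gaejeajafe*.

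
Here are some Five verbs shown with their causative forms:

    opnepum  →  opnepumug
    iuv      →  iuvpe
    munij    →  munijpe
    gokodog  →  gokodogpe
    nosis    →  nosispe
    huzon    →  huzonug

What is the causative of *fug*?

fugpe

The suffix is conditioned by the final consonant: -ug when the stem ends in a nasal (*opnepum*, *huzon*); -pe when the stem ends in a non-nasal consonant (*iuv*, *munij*, *gokodog*, *nosis*).
Since the final consonant of *fug* is /g/ (non-nasal), it takes -pe, giving *fugpe*.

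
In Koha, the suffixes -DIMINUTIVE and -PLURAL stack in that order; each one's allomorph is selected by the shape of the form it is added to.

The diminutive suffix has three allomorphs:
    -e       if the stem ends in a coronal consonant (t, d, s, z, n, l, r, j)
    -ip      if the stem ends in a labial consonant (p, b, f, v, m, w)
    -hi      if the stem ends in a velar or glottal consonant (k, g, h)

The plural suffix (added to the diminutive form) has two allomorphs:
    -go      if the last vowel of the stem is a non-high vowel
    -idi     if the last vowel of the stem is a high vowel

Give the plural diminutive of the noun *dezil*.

dezilego

Since the final consonant of *dezil* is /l/ (coronal), it takes -e, giving *dezile*.
Since the last vowel of the diminutive form *dezile* is /e/ (a non-high vowel), it takes -go, giving *dezilego*.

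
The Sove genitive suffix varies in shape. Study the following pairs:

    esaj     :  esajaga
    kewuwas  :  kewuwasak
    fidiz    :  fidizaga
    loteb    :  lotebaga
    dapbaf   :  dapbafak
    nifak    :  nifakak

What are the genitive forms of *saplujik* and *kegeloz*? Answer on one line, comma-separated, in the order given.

saplujikak, kegelozaga

The suffix is conditioned by the final consonant: -ak when the stem ends in a voiceless consonant (*kewuwas*, *dapbaf*, *nifak*); -aga when the stem ends in a voiced consonant (*esaj*, *fidiz*, *loteb*).
*saplujik*: final consonant = /k/, voiceless → -ak → *saplujikak*.
*kegeloz* — final consonant /z/ (voiced) → -aga → *kegelozaga*.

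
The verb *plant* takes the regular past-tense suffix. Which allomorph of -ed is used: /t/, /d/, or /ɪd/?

The stem *plant* ends in /t/ or /d/.
The -ed suffix is realized as /ɪd/ after /t, d/; as /t/ after other voiceless consonants; and as /d/ after other voiced sounds.
So -ed on *plant* is pronounced /ɪd/.

/ɪd/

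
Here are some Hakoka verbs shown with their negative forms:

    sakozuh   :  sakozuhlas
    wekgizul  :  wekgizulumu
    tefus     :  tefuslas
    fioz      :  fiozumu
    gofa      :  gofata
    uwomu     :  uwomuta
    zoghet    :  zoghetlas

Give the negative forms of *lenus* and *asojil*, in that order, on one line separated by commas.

lenuslas, asojilumu

The suffix is conditioned by the final sound: -las when the stem ends in a voiceless consonant (*sakozuh*, *tefus*, *zoghet*); -umu when the stem ends in a voiced consonant (*wekgizul*, *fioz*); -ta when the stem ends in a vowel (*gofa*, *uwomu*).
*lenus* — final sound /s/ (a voiceless consonant) → -las → *lenuslas*.
*asojil* — final sound /l/ (a voiced consonant) → -umu → *asojilumu*.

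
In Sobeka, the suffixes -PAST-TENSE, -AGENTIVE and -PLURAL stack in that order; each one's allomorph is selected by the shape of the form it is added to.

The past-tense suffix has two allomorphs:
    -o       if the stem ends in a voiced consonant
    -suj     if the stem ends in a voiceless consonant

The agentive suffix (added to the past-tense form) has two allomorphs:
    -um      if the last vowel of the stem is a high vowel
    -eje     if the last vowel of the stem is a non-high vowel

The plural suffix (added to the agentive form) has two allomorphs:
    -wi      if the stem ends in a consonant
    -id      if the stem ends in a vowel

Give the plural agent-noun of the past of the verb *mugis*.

*mugis*: final consonant = /s/, voiceless → -suj → *mugissuj*.
The past-tense form *mugissuj* — last vowel /u/ (a high vowel) → -um → *mugissujum*.
The final sound of the agentive form *mugissujum* is /m/, which is a consonant, so the plural suffix is -wi, giving *mugissujumwi*.

mugissujumwi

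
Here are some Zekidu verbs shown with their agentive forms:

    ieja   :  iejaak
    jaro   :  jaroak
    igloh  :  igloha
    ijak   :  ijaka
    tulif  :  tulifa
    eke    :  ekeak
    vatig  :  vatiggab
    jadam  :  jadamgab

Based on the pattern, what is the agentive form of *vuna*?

The suffix is conditioned by the final sound: -a when the stem ends in a voiceless consonant (*igloh*, *ijak*, *tulif*); -gab when the stem ends in a voiced consonant (*vatig*, *jadam*); -ak when the stem ends in a vowel (*ieja*, *jaro*, *eke*).
The final sound of *vuna* is /a/, which is a vowel, so the suffix is -ak, giving *vunaak*.

vunaak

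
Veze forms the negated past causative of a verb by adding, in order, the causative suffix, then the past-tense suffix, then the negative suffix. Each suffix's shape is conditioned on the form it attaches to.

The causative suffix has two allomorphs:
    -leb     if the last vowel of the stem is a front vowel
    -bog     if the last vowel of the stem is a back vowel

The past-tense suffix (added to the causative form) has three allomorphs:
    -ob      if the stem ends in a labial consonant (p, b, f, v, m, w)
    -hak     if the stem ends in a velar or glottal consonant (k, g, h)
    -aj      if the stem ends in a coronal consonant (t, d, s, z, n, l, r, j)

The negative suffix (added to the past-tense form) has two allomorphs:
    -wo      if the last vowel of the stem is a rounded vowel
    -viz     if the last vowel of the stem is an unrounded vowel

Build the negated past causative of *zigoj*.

*zigoj* — last vowel /o/ (a back vowel) → -bog → *zigojbog*.
The causative form *zigojbog*: final consonant = /g/, velar/glottal → -hak → *zigojboghak*.
The past-tense form *zigojboghak* — last vowel /a/ (an unrounded vowel) → -viz → *zigojboghakviz*.

zigojboghakviz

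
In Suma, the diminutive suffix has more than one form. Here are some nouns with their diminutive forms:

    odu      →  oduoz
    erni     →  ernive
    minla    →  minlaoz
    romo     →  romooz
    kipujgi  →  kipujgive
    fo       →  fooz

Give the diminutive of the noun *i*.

ive

The pattern is front/back vowel harmony: -ve when the last vowel of the stem is a front vowel (*erni*, *kipujgi*); -oz when the last vowel of the stem is a back vowel (*odu*, *minla*, *romo*, *fo*).
*i*: last vowel = /i/, a front vowel → -ve → *ive*.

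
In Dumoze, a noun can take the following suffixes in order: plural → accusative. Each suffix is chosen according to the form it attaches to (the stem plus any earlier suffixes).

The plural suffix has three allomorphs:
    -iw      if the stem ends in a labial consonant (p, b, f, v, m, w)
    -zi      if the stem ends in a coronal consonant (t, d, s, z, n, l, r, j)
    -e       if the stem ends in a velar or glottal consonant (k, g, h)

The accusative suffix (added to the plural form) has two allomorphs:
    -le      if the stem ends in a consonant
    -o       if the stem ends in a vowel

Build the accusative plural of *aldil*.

aldilzio

*aldil*: final consonant = /l/, coronal → -zi → *aldilzi*.
Since the final sound of the plural form *aldilzi* is /i/ (a vowel), it takes -o, giving *aldilzio*.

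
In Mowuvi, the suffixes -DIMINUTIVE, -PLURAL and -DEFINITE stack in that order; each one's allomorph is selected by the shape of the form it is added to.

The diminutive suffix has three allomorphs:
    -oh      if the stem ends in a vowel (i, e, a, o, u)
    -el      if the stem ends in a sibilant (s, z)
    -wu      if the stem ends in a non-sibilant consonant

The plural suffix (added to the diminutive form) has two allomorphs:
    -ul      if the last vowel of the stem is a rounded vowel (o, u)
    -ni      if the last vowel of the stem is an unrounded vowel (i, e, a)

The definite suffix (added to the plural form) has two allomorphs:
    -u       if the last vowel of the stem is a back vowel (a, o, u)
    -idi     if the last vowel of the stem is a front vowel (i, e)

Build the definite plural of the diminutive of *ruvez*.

Since the final sound of *ruvez* is /z/ (a sibilant), it takes -el, giving *ruvezel*.
The diminutive form *ruvezel* — last vowel /e/ (an unrounded vowel) → -ni → *ruvezelni*.
The last vowel of the plural form *ruvezelni* is /i/, which is a front vowel, so the definite suffix is -idi, giving *ruvezelniidi*.

ruvezelniidi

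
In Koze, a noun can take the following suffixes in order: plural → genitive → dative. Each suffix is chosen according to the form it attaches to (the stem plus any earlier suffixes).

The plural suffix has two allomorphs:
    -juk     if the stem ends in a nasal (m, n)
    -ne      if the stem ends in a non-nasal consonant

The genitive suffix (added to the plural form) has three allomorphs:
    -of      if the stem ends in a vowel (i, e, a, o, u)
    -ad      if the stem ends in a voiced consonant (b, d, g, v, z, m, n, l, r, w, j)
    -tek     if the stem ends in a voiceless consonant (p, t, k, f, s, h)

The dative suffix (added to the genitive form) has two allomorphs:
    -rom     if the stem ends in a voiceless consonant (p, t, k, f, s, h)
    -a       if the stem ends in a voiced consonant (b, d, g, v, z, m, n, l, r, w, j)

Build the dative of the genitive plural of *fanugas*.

Since the final consonant of *fanugas* is /s/ (non-nasal), it takes -ne, giving *fanugasne*.
The plural form *fanugasne* — final sound /e/ (a vowel) → -of → *fanugasneof*.
The final consonant of the genitive form *fanugasneof* is /f/, which is voiceless, so the dative suffix is -rom, giving *fanugasneofrom*.

fanugasneofrom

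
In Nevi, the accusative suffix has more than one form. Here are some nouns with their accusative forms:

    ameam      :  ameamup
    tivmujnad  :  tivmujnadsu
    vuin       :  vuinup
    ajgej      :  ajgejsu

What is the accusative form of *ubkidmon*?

ubkidmonup

The suffix is conditioned by the final consonant: -up when the stem ends in a nasal (*ameam*, *vuin*); -su when the stem ends in a non-nasal consonant (*tivmujnad*, *ajgej*).
Since the final consonant of *ubkidmon* is /n/ (a nasal), it takes -up, giving *ubkidmonup*.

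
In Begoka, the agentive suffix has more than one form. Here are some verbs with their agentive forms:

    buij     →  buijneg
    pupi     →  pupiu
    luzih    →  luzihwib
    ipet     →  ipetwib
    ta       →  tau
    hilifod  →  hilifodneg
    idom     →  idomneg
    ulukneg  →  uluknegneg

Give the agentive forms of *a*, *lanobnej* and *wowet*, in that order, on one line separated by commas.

The alternation tracks the final sound of the stem — -wib when the stem ends in a voiceless consonant (*luzih*, *ipet*); -neg when the stem ends in a voiced consonant (*buij*, *hilifod*, *idom*, *ulukneg*); -u when the stem ends in a vowel (*pupi*, *ta*).
The final sound of *a* is /a/, which is a vowel, so the suffix is -u, giving *au*.
The final sound of *lanobnej* is /j/, which is a voiced consonant, so the suffix is -neg, giving *lanobnejneg*.
*wowet*: final sound = /t/, a voiceless consonant → -wib → *wowetwib*.

au, lanobnejneg, wowetwib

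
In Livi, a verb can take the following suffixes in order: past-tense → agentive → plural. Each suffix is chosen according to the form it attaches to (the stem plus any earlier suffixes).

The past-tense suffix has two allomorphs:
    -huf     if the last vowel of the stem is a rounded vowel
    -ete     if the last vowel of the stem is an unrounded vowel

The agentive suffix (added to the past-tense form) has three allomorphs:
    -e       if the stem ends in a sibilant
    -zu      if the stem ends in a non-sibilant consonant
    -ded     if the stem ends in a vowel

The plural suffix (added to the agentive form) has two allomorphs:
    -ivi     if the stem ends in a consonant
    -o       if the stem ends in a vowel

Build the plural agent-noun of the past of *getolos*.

*getolos* — last vowel /o/ (a rounded vowel) → -huf → *getoloshuf*.
The past-tense form *getoloshuf* — final sound /f/ (a non-sibilant consonant) → -zu → *getoloshufzu*.
The final sound of the agentive form *getoloshufzu* is /u/, which is a vowel, so the plural suffix is -o, giving *getoloshufzuo*.

getoloshufzuo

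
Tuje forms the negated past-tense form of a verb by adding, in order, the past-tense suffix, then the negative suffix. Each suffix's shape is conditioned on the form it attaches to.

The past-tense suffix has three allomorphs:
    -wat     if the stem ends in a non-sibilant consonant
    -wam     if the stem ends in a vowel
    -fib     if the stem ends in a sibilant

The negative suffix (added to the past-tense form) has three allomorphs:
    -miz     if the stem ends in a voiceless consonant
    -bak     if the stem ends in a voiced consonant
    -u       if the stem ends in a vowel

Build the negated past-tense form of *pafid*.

pafidwatmiz

The final sound of *pafid* is /d/, which is a non-sibilant consonant, so the past-tense suffix is -wat, giving *pafidwat*.
The final sound of the past-tense form *pafidwat* is /t/, which is a voiceless consonant, so the negative suffix is -miz, giving *pafidwatmiz*.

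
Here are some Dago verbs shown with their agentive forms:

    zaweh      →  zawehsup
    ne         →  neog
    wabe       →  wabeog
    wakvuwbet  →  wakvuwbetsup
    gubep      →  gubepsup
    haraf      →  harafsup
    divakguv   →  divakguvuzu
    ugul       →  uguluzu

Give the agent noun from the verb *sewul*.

sewuluzu

The alternation tracks the final sound of the stem — -sup when the stem ends in a voiceless consonant (*zaweh*, *wakvuwbet*, *gubep*, *haraf*); -uzu when the stem ends in a voiced consonant (*divakguv*, *ugul*); -og when the stem ends in a vowel (*ne*, *wabe*).
Since the final sound of *sewul* is /l/ (a voiced consonant), it takes -uzu, giving *sewuluzu*.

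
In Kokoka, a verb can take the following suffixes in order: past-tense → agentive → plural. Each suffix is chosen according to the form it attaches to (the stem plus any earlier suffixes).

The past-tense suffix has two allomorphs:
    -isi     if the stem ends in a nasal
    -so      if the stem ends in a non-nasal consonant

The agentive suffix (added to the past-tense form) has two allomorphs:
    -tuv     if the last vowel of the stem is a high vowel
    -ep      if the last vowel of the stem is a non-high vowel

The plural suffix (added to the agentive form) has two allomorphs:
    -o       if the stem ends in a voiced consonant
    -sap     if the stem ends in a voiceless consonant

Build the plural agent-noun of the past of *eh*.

ehsoepsap

*eh*: final consonant = /h/, non-nasal → -so → *ehso*.
The past-tense form *ehso* — last vowel /o/ (a non-high vowel) → -ep → *ehsoep*.
The agentive form *ehsoep* — final consonant /p/ (voiceless) → -sap → *ehsoepsap*.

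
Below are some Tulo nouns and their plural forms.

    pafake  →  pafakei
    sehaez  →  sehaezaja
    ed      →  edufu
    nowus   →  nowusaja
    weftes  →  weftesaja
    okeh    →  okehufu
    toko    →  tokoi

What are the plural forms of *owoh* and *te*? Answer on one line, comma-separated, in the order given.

owohufu, tei

The pattern is sibilance of the final sound: -aja when the stem ends in a sibilant (*sehaez*, *nowus*, *weftes*); -ufu when the stem ends in a non-sibilant consonant (*ed*, *okeh*); -i when the stem ends in a vowel (*pafake*, *toko*).
*owoh*: final sound = /h/, a non-sibilant consonant → -ufu → *owohufu*.
*te*: final sound = /e/, a vowel → -i → *tei*.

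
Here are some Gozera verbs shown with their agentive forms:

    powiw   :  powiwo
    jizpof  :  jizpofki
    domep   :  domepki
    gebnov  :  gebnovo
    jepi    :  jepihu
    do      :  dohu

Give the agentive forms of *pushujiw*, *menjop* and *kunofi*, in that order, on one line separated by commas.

Looking at the final sound of each stem: -ki when the stem ends in a voiceless consonant (*jizpof*, *domep*); -o when the stem ends in a voiced consonant (*powiw*, *gebnov*); -hu when the stem ends in a vowel (*jepi*, *do*).
*pushujiw* — final sound /w/ (a voiced consonant) → -o → *pushujiwo*.
*menjop* — final sound /p/ (a voiceless consonant) → -ki → *menjopki*.
Since the final sound of *kunofi* is /i/ (a vowel), it takes -hu, giving *kunofihu*.

pushujiwo, menjopki, kunofihu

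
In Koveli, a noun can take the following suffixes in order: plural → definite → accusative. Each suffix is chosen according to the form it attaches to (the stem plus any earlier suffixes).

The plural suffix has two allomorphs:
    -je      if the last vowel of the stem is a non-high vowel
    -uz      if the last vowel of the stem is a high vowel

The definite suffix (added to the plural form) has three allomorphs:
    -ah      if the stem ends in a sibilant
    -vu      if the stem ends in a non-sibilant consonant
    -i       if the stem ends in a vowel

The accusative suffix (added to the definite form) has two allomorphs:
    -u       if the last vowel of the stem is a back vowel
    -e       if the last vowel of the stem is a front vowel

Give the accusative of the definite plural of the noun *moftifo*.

The last vowel of *moftifo* is /o/, which is a non-high vowel, so the plural suffix is -je, giving *moftifoje*.
The plural form *moftifoje* — final sound /e/ (a vowel) → -i → *moftifojei*.
The definite form *moftifojei* — last vowel /i/ (a front vowel) → -e → *moftifojeie*.

moftifojeie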